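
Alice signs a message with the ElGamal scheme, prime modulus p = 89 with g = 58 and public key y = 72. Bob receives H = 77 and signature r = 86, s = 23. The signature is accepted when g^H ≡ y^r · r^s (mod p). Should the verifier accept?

accept

Left side g^H mod p:
58^2 = 3364 ≡ 71
58^4 ≡ 71^2 = 5041 ≡ 57
58^8 ≡ 57^2 = 3249 ≡ 45
58^16 ≡ 45^2 = 2025 ≡ 67
58^32 ≡ 67^2 = 4489 ≡ 39
58^64 ≡ 39^2 = 1521 ≡ 8
77 = 64 + 8 + 4 + 1, so 58^77 ≡ 8·45·57·58 ≡ 52 (mod 89)
Right side y^r · r^s mod p:
72^2 = 5184 ≡ 22
72^4 ≡ 22^2 = 484 ≡ 39
72^8 ≡ 39^2 = 1521 ≡ 8
72^16 ≡ 8^2 = 64
72^32 ≡ 64^2 = 4096 ≡ 2
72^64 ≡ 2^2 = 4
86 = 64 + 16 + 4 + 2, so 72^86 ≡ 4·64·39·22 ≡ 85 (mod 89)
86^2 = 7396 ≡ 9
86^4 ≡ 9^2 = 81
86^8 ≡ 81^2 = 6561 ≡ 64
86^16 ≡ 64^2 = 4096 ≡ 2
23 = 16 + 4 + 2 + 1, so 86^23 ≡ 2·81·9·86 ≡ 76 (mod 89)
85·76 = 6460 ≡ 52 (mod 89)
52 ≡ 52 (mod 89), so the signature is genuine.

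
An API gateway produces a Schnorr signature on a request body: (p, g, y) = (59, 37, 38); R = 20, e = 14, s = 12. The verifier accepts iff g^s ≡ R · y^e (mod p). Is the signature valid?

invalid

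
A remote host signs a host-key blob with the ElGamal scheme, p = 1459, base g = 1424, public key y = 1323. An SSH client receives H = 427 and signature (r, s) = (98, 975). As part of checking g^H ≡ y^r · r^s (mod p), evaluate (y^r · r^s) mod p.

1323^2 = 1750329 ≡ 988
1323^4 ≡ 988^2 = 976144 ≡ 73
1323^8 ≡ 73^2 = 5329 ≡ 952
1323^16 ≡ 952^2 = 906304 ≡ 265
1323^32 ≡ 265^2 = 70225 ≡ 193
1323^64 ≡ 193^2 = 37249 ≡ 774
98 = 64 + 32 + 2, so 1323^98 ≡ 774·193·988 ≡ 1353 (mod 1459)
98^2 = 9604 ≡ 850
98^4 ≡ 850^2 = 722500 ≡ 295
98^8 ≡ 295^2 = 87025 ≡ 944
98^16 ≡ 944^2 = 891136 ≡ 1146
98^32 ≡ 1146^2 = 1313316 ≡ 216
98^64 ≡ 216^2 = 46656 ≡ 1427
98^128 ≡ 1427^2 = 2036329 ≡ 1024
98^256 ≡ 1024^2 = 1048576 ≡ 1014
98^512 ≡ 1014^2 = 1028196 ≡ 1060
975 = 512 + 256 + 128 + 64 + 8 + 4 + 2 + 1, so 98^975 ≡ 1060·1014·1024·1427·944·295·850·98 ≡ 137 (mod 1459)
y^r · r^s ≡ 1353·137 = 185361 ≡ 68 (mod 1459)

68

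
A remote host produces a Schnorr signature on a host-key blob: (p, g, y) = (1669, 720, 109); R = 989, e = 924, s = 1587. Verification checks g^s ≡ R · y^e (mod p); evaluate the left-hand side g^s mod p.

1471

720^2 = 518400 ≡ 1010
720^4 ≡ 1010^2 = 1020100 ≡ 341
720^8 ≡ 341^2 = 116281 ≡ 1120
720^16 ≡ 1120^2 = 1254400 ≡ 981
720^32 ≡ 981^2 = 962361 ≡ 1017
720^64 ≡ 1017^2 = 1034289 ≡ 1178
720^128 ≡ 1178^2 = 1387684 ≡ 745
720^256 ≡ 745^2 = 555025 ≡ 917
720^512 ≡ 917^2 = 840889 ≡ 1382
720^1024 ≡ 1382^2 = 1909924 ≡ 588
1587 = 1024 + 512 + 32 + 16 + 2 + 1, so 720^1587 ≡ 588·1382·1017·981·1010·720 ≡ 1471 (mod 1669)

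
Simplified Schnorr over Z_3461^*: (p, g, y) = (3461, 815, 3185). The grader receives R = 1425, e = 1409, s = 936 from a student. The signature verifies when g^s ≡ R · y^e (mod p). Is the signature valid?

valid

g^s mod p:
815^2 = 664225 ≡ 3174
815^4 ≡ 3174^2 = 10074276 ≡ 2766
815^8 ≡ 2766^2 = 7650756 ≡ 1946
815^16 ≡ 1946^2 = 3786916 ≡ 582
815^32 ≡ 582^2 = 338724 ≡ 3007
815^64 ≡ 3007^2 = 9042049 ≡ 1917
815^128 ≡ 1917^2 = 3674889 ≡ 2768
815^256 ≡ 2768^2 = 7661824 ≡ 2631
815^512 ≡ 2631^2 = 6922161 ≡ 161
936 = 512 + 256 + 128 + 32 + 8, so 815^936 ≡ 161·2631·2768·3007·1946 ≡ 3040 (mod 3461)
R · y^e mod p:
3185^2 = 10144225 ≡ 34
3185^4 ≡ 34^2 = 1156
3185^8 ≡ 1156^2 = 1336336 ≡ 390
3185^16 ≡ 390^2 = 152100 ≡ 3277
3185^32 ≡ 3277^2 = 10738729 ≡ 2707
3185^64 ≡ 2707^2 = 7327849 ≡ 912
3185^128 ≡ 912^2 = 831744 ≡ 1104
3185^256 ≡ 1104^2 = 1218816 ≡ 544
3185^512 ≡ 544^2 = 295936 ≡ 1751
3185^1024 ≡ 1751^2 = 3066001 ≡ 3016
1409 = 1024 + 256 + 128 + 1, so 3185^1409 ≡ 3016·544·1104·3185 ≡ 1848 (mod 3461)
1425·1848 = 2633400 ≡ 3040 (mod 3461)
3040 ≡ 3040 (mod 3461); signature holds.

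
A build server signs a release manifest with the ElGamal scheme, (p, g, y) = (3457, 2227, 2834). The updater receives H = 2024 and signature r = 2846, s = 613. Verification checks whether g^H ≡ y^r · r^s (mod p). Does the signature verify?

Left side g^H mod p:
Squares mod 3457: 2227^1≡2227, 2227^2≡2191, 2227^4≡2165, 2227^8≡2990, 2227^16≡298, 2227^32≡2379, 2227^64≡532, 2227^128≡3007, 2227^256≡1994, 2227^512≡486, 2227^1024≡1120
2024 = 1024 + 512 + 256 + 128 + 64 + 32 + 8, so 2227^2024 ≡ 1120·486·1994·3007·532·2379·2990 ≡ 1612 (mod 3457)
Right side y^r · r^s mod p:
Squares mod 3457: 2834^1≡2834, 2834^2≡945, 2834^4≡1119, 2834^8≡727, 2834^16≡3065, 2834^32≡1556, 2834^64≡1236, 2834^128≡3159, 2834^256≡2379, 2834^512≡532, 2834^1024≡3007, 2834^2048≡1994
2846 = 2048 + 512 + 256 + 16 + 8 + 4 + 2, so 2834^2846 ≡ 1994·532·2379·3065·727·1119·945 ≡ 3251 (mod 3457)
Squares mod 3457: 2846^1≡2846, 2846^2≡3422, 2846^4≡1225, 2846^8≡287, 2846^16≡2858, 2846^32≡2730, 2846^64≡3065, 2846^128≡1556, 2846^256≡1236, 2846^512≡3159
613 = 512 + 64 + 32 + 4 + 1, so 2846^613 ≡ 3159·3065·2730·1225·2846 ≡ 2380 (mod 3457)
3251·2380 = 7737380 ≡ 614 (mod 3457)
1612 ≠ 614, so verification fails.

does not verify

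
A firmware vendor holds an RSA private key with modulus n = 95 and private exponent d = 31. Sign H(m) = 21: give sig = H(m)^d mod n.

41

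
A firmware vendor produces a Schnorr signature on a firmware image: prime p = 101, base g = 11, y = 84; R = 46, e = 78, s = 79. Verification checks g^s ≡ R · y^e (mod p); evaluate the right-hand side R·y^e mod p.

Squares mod 101: 84^1≡84, 84^2≡87, 84^4≡95, 84^8≡36, 84^16≡84, 84^32≡87, 84^64≡95
78 = 64 + 8 + 4 + 2, so 84^78 ≡ 95·36·95·87 ≡ 36 (mod 101)
R · y^e ≡ 46·36 = 1656 ≡ 40 (mod 101)

40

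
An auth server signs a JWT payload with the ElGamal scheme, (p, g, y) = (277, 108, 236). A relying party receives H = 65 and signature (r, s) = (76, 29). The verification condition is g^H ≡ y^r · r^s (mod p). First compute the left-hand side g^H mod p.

4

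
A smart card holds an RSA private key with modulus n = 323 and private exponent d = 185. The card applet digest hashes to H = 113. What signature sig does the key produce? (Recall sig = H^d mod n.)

227

H^185 mod 323 = 227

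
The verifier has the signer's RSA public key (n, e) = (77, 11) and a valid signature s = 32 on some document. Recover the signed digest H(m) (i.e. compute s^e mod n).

s^11 mod 77 = 65

65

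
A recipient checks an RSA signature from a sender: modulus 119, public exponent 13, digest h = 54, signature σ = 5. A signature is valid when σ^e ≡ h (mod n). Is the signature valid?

valid

Squares mod 119: σ^1≡5, σ^2≡25, σ^4≡30, σ^8≡67
13 = 8 + 4 + 1, so σ^13 ≡ 67·30·5 ≡ 54 (mod 119)
σ^13 mod 119 = 54 matches h.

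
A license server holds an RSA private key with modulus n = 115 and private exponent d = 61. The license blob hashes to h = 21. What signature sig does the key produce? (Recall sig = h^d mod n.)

Squares mod 115: h^1≡21, h^2≡96, h^4≡16, h^8≡26, h^16≡101, h^32≡81
61 = 32 + 16 + 8 + 4 + 1, so h^61 ≡ 81·101·26·16·21 ≡ 51 (mod 115)

51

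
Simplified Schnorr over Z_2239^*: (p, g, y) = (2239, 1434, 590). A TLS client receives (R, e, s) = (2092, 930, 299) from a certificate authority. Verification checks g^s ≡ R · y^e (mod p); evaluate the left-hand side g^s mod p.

1927

1434^2 = 2056356 ≡ 954
1434^4 ≡ 954^2 = 910116 ≡ 1082
1434^8 ≡ 1082^2 = 1170724 ≡ 1966
1434^16 ≡ 1966^2 = 3865156 ≡ 642
1434^32 ≡ 642^2 = 412164 ≡ 188
1434^64 ≡ 188^2 = 35344 ≡ 1759
1434^128 ≡ 1759^2 = 3094081 ≡ 2022
1434^256 ≡ 2022^2 = 4088484 ≡ 70
299 = 256 + 32 + 8 + 2 + 1, so 1434^299 ≡ 70·188·1966·954·1434 ≡ 1927 (mod 2239)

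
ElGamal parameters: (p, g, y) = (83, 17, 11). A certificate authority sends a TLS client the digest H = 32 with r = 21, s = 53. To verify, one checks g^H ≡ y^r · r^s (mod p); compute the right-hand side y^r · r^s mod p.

11^21 mod 83 = 29
21^53 mod 83 = 68
y^r · r^s ≡ 29·68 = 1972 ≡ 63 (mod 83)

63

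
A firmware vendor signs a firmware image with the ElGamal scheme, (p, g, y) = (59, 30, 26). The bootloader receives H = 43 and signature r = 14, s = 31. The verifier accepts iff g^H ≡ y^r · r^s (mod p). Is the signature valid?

Left side g^H mod p:
30^43 mod 59 = 23
Right side y^r · r^s mod p:
26^14 mod 59 = 5
14^31 mod 59 = 40
5·40 = 200 ≡ 23 (mod 59)
23 ≡ 23 (mod 59), so the signature is genuine.

valid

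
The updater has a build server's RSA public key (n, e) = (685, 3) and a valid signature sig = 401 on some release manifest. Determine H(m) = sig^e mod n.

sig^2 ≡ 401^2 = 160801 ≡ 511
3 = 2 + 1, so sig^3 ≡ 511·401 ≡ 96 (mod 685)

96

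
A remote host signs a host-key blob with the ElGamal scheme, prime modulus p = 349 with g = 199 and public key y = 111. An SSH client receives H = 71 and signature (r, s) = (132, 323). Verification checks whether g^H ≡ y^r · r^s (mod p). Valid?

yes

Left side g^H mod p:
199^71 mod 349 = 33
Right side y^r · r^s mod p:
111^132 mod 349 = 313
132^323 mod 349 = 319
313·319 = 99847 ≡ 33 (mod 349)
33 ≡ 33 (mod 349), so the signature is genuine.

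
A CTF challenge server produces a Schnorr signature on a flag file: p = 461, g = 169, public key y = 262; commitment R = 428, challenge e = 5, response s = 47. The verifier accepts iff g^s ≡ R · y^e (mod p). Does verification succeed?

g^s mod p:
169^47 mod 461 = 169
R · y^e mod p:
262^5 mod 461 = 400
428·400 = 171200 ≡ 169 (mod 461)
169 ≡ 169 (mod 461); signature holds.

passes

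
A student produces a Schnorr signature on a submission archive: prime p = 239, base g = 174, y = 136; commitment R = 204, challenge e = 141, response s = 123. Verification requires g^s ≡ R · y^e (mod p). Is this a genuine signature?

forged

g^s mod p:
174^2 = 30276 ≡ 162
174^4 ≡ 162^2 = 26244 ≡ 193
174^8 ≡ 193^2 = 37249 ≡ 204
174^16 ≡ 204^2 = 41616 ≡ 30
174^32 ≡ 30^2 = 900 ≡ 183
174^64 ≡ 183^2 = 33489 ≡ 29
123 = 64 + 32 + 16 + 8 + 2 + 1, so 174^123 ≡ 29·183·30·204·162·174 ≡ 193 (mod 239)
R · y^e mod p:
136^2 = 18496 ≡ 93
136^4 ≡ 93^2 = 8649 ≡ 45
136^8 ≡ 45^2 = 2025 ≡ 113
136^16 ≡ 113^2 = 12769 ≡ 102
136^32 ≡ 102^2 = 10404 ≡ 127
136^64 ≡ 127^2 = 16129 ≡ 116
136^128 ≡ 116^2 = 13456 ≡ 72
141 = 128 + 8 + 4 + 1, so 136^141 ≡ 72·113·45·136 ≡ 16 (mod 239)
204·16 = 3264 ≡ 157 (mod 239)
193 ≠ 157; the check fails.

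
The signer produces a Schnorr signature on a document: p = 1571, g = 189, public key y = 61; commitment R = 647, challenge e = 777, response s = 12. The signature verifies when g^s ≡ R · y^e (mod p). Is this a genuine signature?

g^s mod p:
Squares mod 1571: 189^1≡189, 189^2≡1159, 189^4≡76, 189^8≡1063
12 = 8 + 4, so 189^12 ≡ 1063·76 ≡ 667 (mod 1571)
R · y^e mod p:
Squares mod 1571: 61^1≡61, 61^2≡579, 61^4≡618, 61^8≡171, 61^16≡963, 61^32≡479, 61^64≡75, 61^128≡912, 61^256≡685, 61^512≡1067
777 = 512 + 256 + 8 + 1, so 61^777 ≡ 1067·685·171·61 ≡ 147 (mod 1571)
647·147 = 95109 ≡ 849 (mod 1571)
667 ≠ 849; the check fails.

forged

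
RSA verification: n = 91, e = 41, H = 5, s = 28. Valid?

Squares mod 91: s^1≡28, s^2≡56, s^4≡42, s^8≡35, s^16≡42, s^32≡35
41 = 32 + 8 + 1, so s^41 ≡ 35·35·28 ≡ 84 (mod 91)
84 ≠ 5, so verification fails.

no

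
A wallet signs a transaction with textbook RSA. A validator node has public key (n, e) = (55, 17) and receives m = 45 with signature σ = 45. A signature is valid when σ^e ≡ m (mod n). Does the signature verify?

verifies

σ^2 ≡ 45^2 = 2025 ≡ 45
σ^4 ≡ 45^2 = 2025 ≡ 45
σ^8 ≡ 45^2 = 2025 ≡ 45
σ^16 ≡ 45^2 = 2025 ≡ 45
17 = 16 + 1, so σ^17 ≡ 45·45 ≡ 45 (mod 55)
45 = m, so the signature checks out.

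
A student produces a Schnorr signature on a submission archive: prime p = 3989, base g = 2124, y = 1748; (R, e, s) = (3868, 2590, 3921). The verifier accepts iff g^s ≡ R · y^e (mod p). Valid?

g^s mod p:
Squares mod 3989: 2124^1≡2124, 2124^2≡3806, 2124^4≡1577, 2124^8≡1782, 2124^16≡280, 2124^32≡2609, 2124^64≡1647, 2124^128≡89, 2124^256≡3932, 2124^512≡3249, 2124^1024≡1107, 2124^2048≡826
3921 = 2048 + 1024 + 512 + 256 + 64 + 16 + 1, so 2124^3921 ≡ 826·1107·3249·3932·1647·280·2124 ≡ 2697 (mod 3989)
R · y^e mod p:
Squares mod 3989: 1748^1≡1748, 1748^2≡3919, 1748^4≡911, 1748^8≡209, 1748^16≡3791, 1748^32≡3303, 1748^64≡3883, 1748^128≡3258, 1748^256≡3824, 1748^512≡3291, 1748^1024≡546, 1748^2048≡2930
2590 = 2048 + 512 + 16 + 8 + 4 + 2, so 1748^2590 ≡ 2930·3291·3791·209·911·3919 ≡ 2353 (mod 3989)
3868·2353 = 9101404 ≡ 2495 (mod 3989)
2697 ≠ 2495; the check fails.

no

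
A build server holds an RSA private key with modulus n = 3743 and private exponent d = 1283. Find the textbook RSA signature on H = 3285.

842

H^2 ≡ 3285^2 = 10791225 ≡ 156
H^4 ≡ 156^2 = 24336 ≡ 1878
H^8 ≡ 1878^2 = 3526884 ≡ 978
H^16 ≡ 978^2 = 956484 ≡ 2019
H^32 ≡ 2019^2 = 4076361 ≡ 234
H^64 ≡ 234^2 = 54756 ≡ 2354
H^128 ≡ 2354^2 = 5541316 ≡ 1676
H^256 ≡ 1676^2 = 2808976 ≡ 1726
H^512 ≡ 1726^2 = 2979076 ≡ 3391
H^1024 ≡ 3391^2 = 11498881 ≡ 385
1283 = 1024 + 256 + 2 + 1, so H^1283 ≡ 385·1726·156·3285 ≡ 842 (mod 3743)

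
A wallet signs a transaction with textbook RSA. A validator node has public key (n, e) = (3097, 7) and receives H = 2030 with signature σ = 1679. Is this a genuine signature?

σ^2 ≡ 1679^2 = 2819041 ≡ 771
σ^4 ≡ 771^2 = 594441 ≡ 2914
7 = 4 + 2 + 1, so σ^7 ≡ 2914·771·1679 ≡ 577 (mod 3097)
577 ≠ 2030, so verification fails.

forged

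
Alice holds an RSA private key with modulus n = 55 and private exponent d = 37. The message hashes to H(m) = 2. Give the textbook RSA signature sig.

7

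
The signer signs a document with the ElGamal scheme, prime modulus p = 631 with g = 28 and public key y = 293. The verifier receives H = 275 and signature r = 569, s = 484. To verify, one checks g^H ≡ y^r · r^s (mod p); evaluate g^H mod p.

28^275 mod 631 = 478

478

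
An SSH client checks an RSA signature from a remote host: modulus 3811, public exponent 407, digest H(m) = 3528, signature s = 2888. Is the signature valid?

Squares mod 3811: s^1≡2888, s^2≡2076, s^4≡3346, s^8≡2809, s^16≡1711, s^32≡673, s^64≡3231, s^128≡1032, s^256≡1755
407 = 256 + 128 + 16 + 4 + 2 + 1, so s^407 ≡ 1755·1032·1711·3346·2076·2888 ≡ 3528 (mod 3811)
s^407 mod 3811 = 3528 matches H(m).

valid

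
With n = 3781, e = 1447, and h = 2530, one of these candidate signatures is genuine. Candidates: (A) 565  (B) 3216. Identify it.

Candidate A: 565^2 = 319225 ≡ 1621; 565^4 ≡ 1621^2 = 2627641 ≡ 3627; 565^8 ≡ 3627^2 = 13155129 ≡ 1030; 565^16 ≡ 1030^2 = 1060900 ≡ 2220; 565^32 ≡ 2220^2 = 4928400 ≡ 1757; 565^64 ≡ 1757^2 = 3087049 ≡ 1753; 565^128 ≡ 1753^2 = 3073009 ≡ 2837; 565^256 ≡ 2837^2 = 8048569 ≡ 2601; 565^512 ≡ 2601^2 = 6765201 ≡ 992; 565^1024 ≡ 992^2 = 984064 ≡ 1004; 1447 = 1024 + 256 + 128 + 32 + 4 + 2 + 1, so 565^1447 ≡ 1004·2601·2837·1757·3627·1621·565 ≡ 2530 (mod 3781)
  → matches h = 2530
Candidate B: 3216^2 = 10342656 ≡ 1621; 3216^4 ≡ 1621^2 = 2627641 ≡ 3627; 3216^8 ≡ 3627^2 = 13155129 ≡ 1030; 3216^16 ≡ 1030^2 = 1060900 ≡ 2220; 3216^32 ≡ 2220^2 = 4928400 ≡ 1757; 3216^64 ≡ 1757^2 = 3087049 ≡ 1753; 3216^128 ≡ 1753^2 = 3073009 ≡ 2837; 3216^256 ≡ 2837^2 = 8048569 ≡ 2601; 3216^512 ≡ 2601^2 = 6765201 ≡ 992; 3216^1024 ≡ 992^2 = 984064 ≡ 1004; 1447 = 1024 + 256 + 128 + 32 + 4 + 2 + 1, so 3216^1447 ≡ 1004·2601·2837·1757·3627·1621·3216 ≡ 1251 (mod 3781)

A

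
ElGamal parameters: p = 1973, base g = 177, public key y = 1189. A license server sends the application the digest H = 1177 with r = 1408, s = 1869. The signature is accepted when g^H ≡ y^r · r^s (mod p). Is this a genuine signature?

genuine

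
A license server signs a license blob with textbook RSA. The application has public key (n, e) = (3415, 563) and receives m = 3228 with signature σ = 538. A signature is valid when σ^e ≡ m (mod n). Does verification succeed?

fails

σ^2 ≡ 538^2 = 289444 ≡ 2584
σ^4 ≡ 2584^2 = 6677056 ≡ 731
σ^8 ≡ 731^2 = 534361 ≡ 1621
σ^16 ≡ 1621^2 = 2627641 ≡ 1506
σ^32 ≡ 1506^2 = 2268036 ≡ 476
σ^64 ≡ 476^2 = 226576 ≡ 1186
σ^128 ≡ 1186^2 = 1406596 ≡ 3031
σ^256 ≡ 3031^2 = 9186961 ≡ 611
σ^512 ≡ 611^2 = 373321 ≡ 1086
563 = 512 + 32 + 16 + 2 + 1, so σ^563 ≡ 1086·476·1506·2584·538 ≡ 187 (mod 3415)
The recovered value 187 does not match the digest 3228.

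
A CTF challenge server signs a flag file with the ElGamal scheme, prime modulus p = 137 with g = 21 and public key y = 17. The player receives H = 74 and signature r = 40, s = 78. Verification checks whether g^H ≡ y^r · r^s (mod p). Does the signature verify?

verifies

Left side g^H mod p:
21^2 = 441 ≡ 30
21^4 ≡ 30^2 = 900 ≡ 78
21^8 ≡ 78^2 = 6084 ≡ 56
21^16 ≡ 56^2 = 3136 ≡ 122
21^32 ≡ 122^2 = 14884 ≡ 88
21^64 ≡ 88^2 = 7744 ≡ 72
74 = 64 + 8 + 2, so 21^74 ≡ 72·56·30 ≡ 126 (mod 137)
Right side y^r · r^s mod p:
17^2 = 289 ≡ 15
17^4 ≡ 15^2 = 225 ≡ 88
17^8 ≡ 88^2 = 7744 ≡ 72
17^16 ≡ 72^2 = 5184 ≡ 115
17^32 ≡ 115^2 = 13225 ≡ 73
40 = 32 + 8, so 17^40 ≡ 73·72 ≡ 50 (mod 137)
40^2 = 1600 ≡ 93
40^4 ≡ 93^2 = 8649 ≡ 18
40^8 ≡ 18^2 = 324 ≡ 50
40^16 ≡ 50^2 = 2500 ≡ 34
40^32 ≡ 34^2 = 1156 ≡ 60
40^64 ≡ 60^2 = 3600 ≡ 38
78 = 64 + 8 + 4 + 2, so 40^78 ≡ 38·50·18·93 ≡ 8 (mod 137)
50·8 = 400 ≡ 126 (mod 137)
126 ≡ 126 (mod 137), so the signature is genuine.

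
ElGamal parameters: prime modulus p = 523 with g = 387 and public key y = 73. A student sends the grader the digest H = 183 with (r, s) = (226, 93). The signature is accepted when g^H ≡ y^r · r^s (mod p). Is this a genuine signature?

Left side g^H mod p:
387^2 = 149769 ≡ 191
387^4 ≡ 191^2 = 36481 ≡ 394
387^8 ≡ 394^2 = 155236 ≡ 428
387^16 ≡ 428^2 = 183184 ≡ 134
387^32 ≡ 134^2 = 17956 ≡ 174
387^64 ≡ 174^2 = 30276 ≡ 465
387^128 ≡ 465^2 = 216225 ≡ 226
183 = 128 + 32 + 16 + 4 + 2 + 1, so 387^183 ≡ 226·174·134·394·191·387 ≡ 368 (mod 523)
Right side y^r · r^s mod p:
73^2 = 5329 ≡ 99
73^4 ≡ 99^2 = 9801 ≡ 387
73^8 ≡ 387^2 = 149769 ≡ 191
73^16 ≡ 191^2 = 36481 ≡ 394
73^32 ≡ 394^2 = 155236 ≡ 428
73^64 ≡ 428^2 = 183184 ≡ 134
73^128 ≡ 134^2 = 17956 ≡ 174
226 = 128 + 64 + 32 + 2, so 73^226 ≡ 174·134·428·99 ≡ 121 (mod 523)
226^2 = 51076 ≡ 345
226^4 ≡ 345^2 = 119025 ≡ 304
226^8 ≡ 304^2 = 92416 ≡ 368
226^16 ≡ 368^2 = 135424 ≡ 490
226^32 ≡ 490^2 = 240100 ≡ 43
226^64 ≡ 43^2 = 1849 ≡ 280
93 = 64 + 16 + 8 + 4 + 1, so 226^93 ≡ 280·490·368·304·226 ≡ 280 (mod 523)
121·280 = 33880 ≡ 408 (mod 523)
368 ≠ 408, so verification fails.

forged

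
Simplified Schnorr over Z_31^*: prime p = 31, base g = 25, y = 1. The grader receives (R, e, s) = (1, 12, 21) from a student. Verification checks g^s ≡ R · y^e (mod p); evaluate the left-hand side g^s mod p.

Squares mod 31: 25^1≡25, 25^2≡5, 25^4≡25, 25^8≡5, 25^16≡25
21 = 16 + 4 + 1, so 25^21 ≡ 25·25·25 ≡ 1 (mod 31)

1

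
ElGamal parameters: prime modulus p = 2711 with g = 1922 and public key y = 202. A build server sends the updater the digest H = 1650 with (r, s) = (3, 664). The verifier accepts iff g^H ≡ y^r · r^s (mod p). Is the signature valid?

Left side g^H mod p:
Squares mod 2711: 1922^1≡1922, 1922^2≡1702, 1922^4≡1456, 1922^8≡2645, 1922^16≡1645, 1922^32≡447, 1922^64≡1906, 1922^128≡96, 1922^256≡1083, 1922^512≡1737, 1922^1024≡2537
1650 = 1024 + 512 + 64 + 32 + 16 + 2, so 1922^1650 ≡ 2537·1737·1906·447·1645·1702 ≡ 294 (mod 2711)
Right side y^r · r^s mod p:
Squares mod 2711: 202^1≡202, 202^2≡139
3 = 2 + 1, so 202^3 ≡ 139·202 ≡ 968 (mod 2711)
Squares mod 2711: 3^1≡3, 3^2≡9, 3^4≡81, 3^8≡1139, 3^16≡1463, 3^32≡1390, 3^64≡1868, 3^128≡367, 3^256≡1850, 3^512≡1218
664 = 512 + 128 + 16 + 8, so 3^664 ≡ 1218·367·1463·1139 ≡ 1339 (mod 2711)
968·1339 = 1296152 ≡ 294 (mod 2711)
294 ≡ 294 (mod 2711), so the signature is genuine.

valid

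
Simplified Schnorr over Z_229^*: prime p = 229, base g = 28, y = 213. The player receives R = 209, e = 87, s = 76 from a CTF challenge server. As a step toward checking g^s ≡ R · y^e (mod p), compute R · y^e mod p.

94

Squares mod 229: 213^1≡213, 213^2≡27, 213^4≡42, 213^8≡161, 213^16≡44, 213^32≡104, 213^64≡53
87 = 64 + 16 + 4 + 2 + 1, so 213^87 ≡ 53·44·42·27·213 ≡ 64 (mod 229)
R · y^e ≡ 209·64 = 13376 ≡ 94 (mod 229)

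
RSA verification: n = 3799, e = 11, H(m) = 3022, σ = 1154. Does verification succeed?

fails

σ^2 ≡ 1154^2 = 1331716 ≡ 2066
σ^4 ≡ 2066^2 = 4268356 ≡ 2079
σ^8 ≡ 2079^2 = 4322241 ≡ 2778
11 = 8 + 2 + 1, so σ^11 ≡ 2778·2066·1154 ≡ 600 (mod 3799)
The recovered value 600 does not match the digest 3022.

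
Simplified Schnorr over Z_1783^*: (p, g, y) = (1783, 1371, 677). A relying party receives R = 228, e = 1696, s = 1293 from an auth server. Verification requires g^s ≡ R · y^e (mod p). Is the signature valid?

g^s mod p:
Squares mod 1783: 1371^1≡1371, 1371^2≡359, 1371^4≡505, 1371^8≡56, 1371^16≡1353, 1371^32≡1251, 1371^64≡1310, 1371^128≡854, 1371^256≡69, 1371^512≡1195, 1371^1024≡1625
1293 = 1024 + 256 + 8 + 4 + 1, so 1371^1293 ≡ 1625·69·56·505·1371 ≡ 1149 (mod 1783)
R · y^e mod p:
Squares mod 1783: 677^1≡677, 677^2≡98, 677^4≡689, 677^8≡443, 677^16≡119, 677^32≡1680, 677^64≡1694, 677^128≡789, 677^256≡254, 677^512≡328, 677^1024≡604
1696 = 1024 + 512 + 128 + 32, so 677^1696 ≡ 604·328·789·1680 ≡ 1460 (mod 1783)
228·1460 = 332880 ≡ 1242 (mod 1783)
1149 ≠ 1242; the check fails.

invalid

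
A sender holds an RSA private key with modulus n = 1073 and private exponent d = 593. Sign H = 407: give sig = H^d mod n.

407

Squares mod 1073: H^1≡407, H^2≡407, H^4≡407, H^8≡407, H^16≡407, H^32≡407, H^64≡407, H^128≡407, H^256≡407, H^512≡407
593 = 512 + 64 + 16 + 1, so H^593 ≡ 407·407·407·407 ≡ 407 (mod 1073)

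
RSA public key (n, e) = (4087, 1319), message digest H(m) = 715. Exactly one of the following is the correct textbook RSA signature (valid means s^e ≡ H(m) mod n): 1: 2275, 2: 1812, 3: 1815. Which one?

2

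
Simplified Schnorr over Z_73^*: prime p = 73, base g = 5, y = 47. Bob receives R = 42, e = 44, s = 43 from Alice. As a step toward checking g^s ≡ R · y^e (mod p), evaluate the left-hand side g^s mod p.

5^43 mod 73 = 58

58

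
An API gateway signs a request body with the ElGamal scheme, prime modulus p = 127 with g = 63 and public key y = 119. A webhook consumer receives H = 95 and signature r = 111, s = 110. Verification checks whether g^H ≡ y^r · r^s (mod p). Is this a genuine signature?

Left side g^H mod p:
Squares mod 127: 63^1≡63, 63^2≡32, 63^4≡8, 63^8≡64, 63^16≡32, 63^32≡8, 63^64≡64
95 = 64 + 16 + 8 + 4 + 2 + 1, so 63^95 ≡ 64·32·64·8·32·63 ≡ 119 (mod 127)
Right side y^r · r^s mod p:
Squares mod 127: 119^1≡119, 119^2≡64, 119^4≡32, 119^8≡8, 119^16≡64, 119^32≡32, 119^64≡8
111 = 64 + 32 + 8 + 4 + 2 + 1, so 119^111 ≡ 8·32·8·32·64·119 ≡ 111 (mod 127)
Squares mod 127: 111^1≡111, 111^2≡2, 111^4≡4, 111^8≡16, 111^16≡2, 111^32≡4, 111^64≡16
110 = 64 + 32 + 8 + 4 + 2, so 111^110 ≡ 16·4·16·4·2 ≡ 64 (mod 127)
111·64 = 7104 ≡ 119 (mod 127)
119 ≡ 119 (mod 127), so the signature is genuine.

genuine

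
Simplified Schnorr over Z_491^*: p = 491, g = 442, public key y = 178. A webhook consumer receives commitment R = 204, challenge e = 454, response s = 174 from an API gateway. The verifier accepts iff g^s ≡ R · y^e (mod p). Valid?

yes

g^s mod p:
442^174 mod 491 = 434
R · y^e mod p:
178^454 mod 491 = 238
204·238 = 48552 ≡ 434 (mod 491)
434 ≡ 434 (mod 491); signature holds.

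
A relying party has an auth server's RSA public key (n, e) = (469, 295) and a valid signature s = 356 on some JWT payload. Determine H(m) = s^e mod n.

55

s^2 ≡ 356^2 = 126736 ≡ 106
s^4 ≡ 106^2 = 11236 ≡ 449
s^8 ≡ 449^2 = 201601 ≡ 400
s^16 ≡ 400^2 = 160000 ≡ 71
s^32 ≡ 71^2 = 5041 ≡ 351
s^64 ≡ 351^2 = 123201 ≡ 323
s^128 ≡ 323^2 = 104329 ≡ 211
s^256 ≡ 211^2 = 44521 ≡ 435
295 = 256 + 32 + 4 + 2 + 1, so s^295 ≡ 435·351·449·106·356 ≡ 55 (mod 469)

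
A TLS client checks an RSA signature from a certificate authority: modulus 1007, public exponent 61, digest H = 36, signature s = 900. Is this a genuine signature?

Squares mod 1007: s^1≡900, s^2≡372, s^4≡425, s^8≡372, s^16≡425, s^32≡372
61 = 32 + 16 + 8 + 4 + 1, so s^61 ≡ 372·425·372·425·900 ≡ 900 (mod 1007)
s^61 mod 1007 = 900, but H = 36.

forged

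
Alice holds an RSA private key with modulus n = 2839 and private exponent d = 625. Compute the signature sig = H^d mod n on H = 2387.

942

H^2 ≡ 2387^2 = 5697769 ≡ 2735
H^4 ≡ 2735^2 = 7480225 ≡ 2299
H^8 ≡ 2299^2 = 5285401 ≡ 2022
H^16 ≡ 2022^2 = 4088484 ≡ 324
H^32 ≡ 324^2 = 104976 ≡ 2772
H^64 ≡ 2772^2 = 7683984 ≡ 1650
H^128 ≡ 1650^2 = 2722500 ≡ 2738
H^256 ≡ 2738^2 = 7496644 ≡ 1684
H^512 ≡ 1684^2 = 2835856 ≡ 2534
625 = 512 + 64 + 32 + 16 + 1, so H^625 ≡ 2534·1650·2772·324·2387 ≡ 942 (mod 2839)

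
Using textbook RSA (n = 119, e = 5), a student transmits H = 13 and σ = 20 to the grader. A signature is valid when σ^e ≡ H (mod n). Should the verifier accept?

σ^2 ≡ 20^2 = 400 ≡ 43
σ^4 ≡ 43^2 = 1849 ≡ 64
5 = 4 + 1, so σ^5 ≡ 64·20 ≡ 90 (mod 119)
90 ≠ 13, so verification fails.

reject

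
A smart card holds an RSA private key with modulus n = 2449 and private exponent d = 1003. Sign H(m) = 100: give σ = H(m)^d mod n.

1073

(H(m))^2 ≡ 100^2 = 10000 ≡ 204
(H(m))^4 ≡ 204^2 = 41616 ≡ 2432
(H(m))^8 ≡ 2432^2 = 5914624 ≡ 289
(H(m))^16 ≡ 289^2 = 83521 ≡ 255
(H(m))^32 ≡ 255^2 = 65025 ≡ 1351
(H(m))^64 ≡ 1351^2 = 1825201 ≡ 696
(H(m))^128 ≡ 696^2 = 484416 ≡ 1963
(H(m))^256 ≡ 1963^2 = 3853369 ≡ 1092
(H(m))^512 ≡ 1092^2 = 1192464 ≡ 2250
1003 = 512 + 256 + 128 + 64 + 32 + 8 + 2 + 1, so (H(m))^1003 ≡ 2250·1092·1963·696·1351·289·204·100 ≡ 1073 (mod 2449)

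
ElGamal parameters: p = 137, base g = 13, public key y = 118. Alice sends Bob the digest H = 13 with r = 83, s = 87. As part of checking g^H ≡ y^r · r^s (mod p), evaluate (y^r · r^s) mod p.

118^83 mod 137 = 135
83^87 mod 137 = 116
y^r · r^s ≡ 135·116 = 15660 ≡ 42 (mod 137)

42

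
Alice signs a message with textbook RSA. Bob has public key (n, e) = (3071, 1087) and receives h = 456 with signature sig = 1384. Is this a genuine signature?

Squares mod 3071: sig^1≡1384, sig^2≡2223, sig^4≡490, sig^8≡562, sig^16≡2602, sig^32≡1920, sig^64≡1200, sig^128≡2772, sig^256≡342, sig^512≡266, sig^1024≡123
1087 = 1024 + 32 + 16 + 8 + 4 + 2 + 1, so sig^1087 ≡ 123·1920·2602·562·490·2223·1384 ≡ 1367 (mod 3071)
The recovered value 1367 does not match the digest 456.

forged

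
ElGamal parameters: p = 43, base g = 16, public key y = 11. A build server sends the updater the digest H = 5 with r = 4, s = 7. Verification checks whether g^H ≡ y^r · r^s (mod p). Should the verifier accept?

Left side g^H mod p:
16^2 = 256 ≡ 41
16^4 ≡ 41^2 = 1681 ≡ 4
5 = 4 + 1, so 16^5 ≡ 4·16 ≡ 21 (mod 43)
Right side y^r · r^s mod p:
11^2 = 121 ≡ 35
11^4 ≡ 35^2 = 1225 ≡ 21
4^2 = 16
4^4 ≡ 16^2 = 256 ≡ 41
7 = 4 + 2 + 1, so 4^7 ≡ 41·16·4 ≡ 1 (mod 43)
21·1 = 21 ≡ 21 (mod 43)
21 ≡ 21 (mod 43), so the signature is genuine.

accept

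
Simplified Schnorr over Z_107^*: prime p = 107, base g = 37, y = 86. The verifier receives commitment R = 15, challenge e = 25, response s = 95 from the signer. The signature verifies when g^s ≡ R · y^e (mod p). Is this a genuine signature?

g^s mod p:
37^2 = 1369 ≡ 85
37^4 ≡ 85^2 = 7225 ≡ 56
37^8 ≡ 56^2 = 3136 ≡ 33
37^16 ≡ 33^2 = 1089 ≡ 19
37^32 ≡ 19^2 = 361 ≡ 40
37^64 ≡ 40^2 = 1600 ≡ 102
95 = 64 + 16 + 8 + 4 + 2 + 1, so 37^95 ≡ 102·19·33·56·85·37 ≡ 64 (mod 107)
R · y^e mod p:
86^2 = 7396 ≡ 13
86^4 ≡ 13^2 = 169 ≡ 62
86^8 ≡ 62^2 = 3844 ≡ 99
86^16 ≡ 99^2 = 9801 ≡ 64
25 = 16 + 8 + 1, so 86^25 ≡ 64·99·86 ≡ 52 (mod 107)
15·52 = 780 ≡ 31 (mod 107)
64 ≠ 31; the check fails.

forged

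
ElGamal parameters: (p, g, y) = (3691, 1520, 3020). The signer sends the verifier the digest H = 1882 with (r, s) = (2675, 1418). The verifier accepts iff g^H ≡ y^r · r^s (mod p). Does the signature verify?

does not verify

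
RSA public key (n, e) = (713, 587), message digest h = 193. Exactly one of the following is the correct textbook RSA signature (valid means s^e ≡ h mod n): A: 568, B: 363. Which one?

A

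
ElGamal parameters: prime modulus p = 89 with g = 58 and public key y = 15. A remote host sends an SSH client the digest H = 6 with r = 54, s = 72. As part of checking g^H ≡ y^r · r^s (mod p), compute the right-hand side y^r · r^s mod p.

42

Squares mod 89: 15^1≡15, 15^2≡47, 15^4≡73, 15^8≡78, 15^16≡32, 15^32≡45
54 = 32 + 16 + 4 + 2, so 15^54 ≡ 45·32·73·47 ≡ 72 (mod 89)
Squares mod 89: 54^1≡54, 54^2≡68, 54^4≡85, 54^8≡16, 54^16≡78, 54^32≡32, 54^64≡45
72 = 64 + 8, so 54^72 ≡ 45·16 ≡ 8 (mod 89)
y^r · r^s ≡ 72·8 = 576 ≡ 42 (mod 89)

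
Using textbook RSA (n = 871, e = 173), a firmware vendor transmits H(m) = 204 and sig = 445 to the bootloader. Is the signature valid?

Squares mod 871: sig^1≡445, sig^2≡308, sig^4≡796, sig^8≡399, sig^16≡679, sig^32≡282, sig^64≡263, sig^128≡360
173 = 128 + 32 + 8 + 4 + 1, so sig^173 ≡ 360·282·399·796·445 ≡ 204 (mod 871)
Since 204 equals the digest 204, verification succeeds.

valid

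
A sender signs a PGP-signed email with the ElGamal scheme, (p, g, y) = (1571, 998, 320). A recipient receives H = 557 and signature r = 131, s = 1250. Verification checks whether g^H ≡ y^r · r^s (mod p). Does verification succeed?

passes

Left side g^H mod p:
Squares mod 1571: 998^1≡998, 998^2≡1561, 998^4≡100, 998^8≡574, 998^16≡1137, 998^32≡1407, 998^64≡189, 998^128≡1159, 998^256≡76, 998^512≡1063
557 = 512 + 32 + 8 + 4 + 1, so 998^557 ≡ 1063·1407·574·100·998 ≡ 1547 (mod 1571)
Right side y^r · r^s mod p:
Squares mod 1571: 320^1≡320, 320^2≡285, 320^4≡1104, 320^8≡1291, 320^16≡1421, 320^32≡506, 320^64≡1534, 320^128≡1369
131 = 128 + 2 + 1, so 320^131 ≡ 1369·285·320 ≡ 717 (mod 1571)
Squares mod 1571: 131^1≡131, 131^2≡1451, 131^4≡261, 131^8≡568, 131^16≡569, 131^32≡135, 131^64≡944, 131^128≡379, 131^256≡680, 131^512≡526, 131^1024≡180
1250 = 1024 + 128 + 64 + 32 + 2, so 131^1250 ≡ 180·379·944·135·1451 ≡ 1170 (mod 1571)
717·1170 = 838890 ≡ 1547 (mod 1571)
1547 ≡ 1547 (mod 1571), so the signature is genuine.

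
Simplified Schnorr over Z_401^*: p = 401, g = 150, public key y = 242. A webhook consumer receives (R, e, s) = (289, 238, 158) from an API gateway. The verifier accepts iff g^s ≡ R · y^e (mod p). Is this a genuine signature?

forged

g^s mod p:
150^2 = 22500 ≡ 44
150^4 ≡ 44^2 = 1936 ≡ 332
150^8 ≡ 332^2 = 110224 ≡ 350
150^16 ≡ 350^2 = 122500 ≡ 195
150^32 ≡ 195^2 = 38025 ≡ 331
150^64 ≡ 331^2 = 109561 ≡ 88
150^128 ≡ 88^2 = 7744 ≡ 125
158 = 128 + 16 + 8 + 4 + 2, so 150^158 ≡ 125·195·350·332·44 ≡ 111 (mod 401)
R · y^e mod p:
242^2 = 58564 ≡ 18
242^4 ≡ 18^2 = 324
242^8 ≡ 324^2 = 104976 ≡ 315
242^16 ≡ 315^2 = 99225 ≡ 178
242^32 ≡ 178^2 = 31684 ≡ 5
242^64 ≡ 5^2 = 25
242^128 ≡ 25^2 = 625 ≡ 224
238 = 128 + 64 + 32 + 8 + 4 + 2, so 242^238 ≡ 224·25·5·315·324·18 ≡ 288 (mod 401)
289·288 = 83232 ≡ 225 (mod 401)
111 ≠ 225; the check fails.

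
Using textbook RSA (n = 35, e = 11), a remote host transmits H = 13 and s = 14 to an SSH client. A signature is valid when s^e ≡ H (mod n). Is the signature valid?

Squares mod 35: s^1≡14, s^2≡21, s^4≡21, s^8≡21
11 = 8 + 2 + 1, so s^11 ≡ 21·21·14 ≡ 14 (mod 35)
14 ≠ 13, so verification fails.

invalid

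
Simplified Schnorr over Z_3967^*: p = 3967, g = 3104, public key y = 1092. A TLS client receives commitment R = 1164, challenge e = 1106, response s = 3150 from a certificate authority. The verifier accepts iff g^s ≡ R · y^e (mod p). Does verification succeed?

passes

g^s mod p:
3104^2 = 9634816 ≡ 2940
3104^4 ≡ 2940^2 = 8643600 ≡ 3474
3104^8 ≡ 3474^2 = 12068676 ≡ 1062
3104^16 ≡ 1062^2 = 1127844 ≡ 1216
3104^32 ≡ 1216^2 = 1478656 ≡ 2932
3104^64 ≡ 2932^2 = 8596624 ≡ 135
3104^128 ≡ 135^2 = 18225 ≡ 2357
3104^256 ≡ 2357^2 = 5555449 ≡ 1649
3104^512 ≡ 1649^2 = 2719201 ≡ 1806
3104^1024 ≡ 1806^2 = 3261636 ≡ 762
3104^2048 ≡ 762^2 = 580644 ≡ 1462
3150 = 2048 + 1024 + 64 + 8 + 4 + 2, so 3104^3150 ≡ 1462·762·135·1062·3474·2940 ≡ 562 (mod 3967)
R · y^e mod p:
1092^2 = 1192464 ≡ 2364
1092^4 ≡ 2364^2 = 5588496 ≡ 2960
1092^8 ≡ 2960^2 = 8761600 ≡ 2464
1092^16 ≡ 2464^2 = 6071296 ≡ 1786
1092^32 ≡ 1786^2 = 3189796 ≡ 328
1092^64 ≡ 328^2 = 107584 ≡ 475
1092^128 ≡ 475^2 = 225625 ≡ 3473
1092^256 ≡ 3473^2 = 12061729 ≡ 2049
1092^512 ≡ 2049^2 = 4198401 ≡ 1315
1092^1024 ≡ 1315^2 = 1729225 ≡ 3580
1106 = 1024 + 64 + 16 + 2, so 1092^1106 ≡ 3580·475·1786·2364 ≡ 1316 (mod 3967)
1164·1316 = 1531824 ≡ 562 (mod 3967)
562 ≡ 562 (mod 3967); signature holds.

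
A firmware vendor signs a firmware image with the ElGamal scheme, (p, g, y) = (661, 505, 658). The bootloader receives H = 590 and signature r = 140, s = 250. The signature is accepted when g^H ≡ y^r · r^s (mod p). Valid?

yes

Left side g^H mod p:
505^2 = 255025 ≡ 540
505^4 ≡ 540^2 = 291600 ≡ 99
505^8 ≡ 99^2 = 9801 ≡ 547
505^16 ≡ 547^2 = 299209 ≡ 437
505^32 ≡ 437^2 = 190969 ≡ 601
505^64 ≡ 601^2 = 361201 ≡ 295
505^128 ≡ 295^2 = 87025 ≡ 434
505^256 ≡ 434^2 = 188356 ≡ 632
505^512 ≡ 632^2 = 399424 ≡ 180
590 = 512 + 64 + 8 + 4 + 2, so 505^590 ≡ 180·295·547·99·540 ≡ 227 (mod 661)
Right side y^r · r^s mod p:
658^2 = 432964 ≡ 9
658^4 ≡ 9^2 = 81
658^8 ≡ 81^2 = 6561 ≡ 612
658^16 ≡ 612^2 = 374544 ≡ 418
658^32 ≡ 418^2 = 174724 ≡ 220
658^64 ≡ 220^2 = 48400 ≡ 147
658^128 ≡ 147^2 = 21609 ≡ 457
140 = 128 + 8 + 4, so 658^140 ≡ 457·612·81 ≡ 612 (mod 661)
140^2 = 19600 ≡ 431
140^4 ≡ 431^2 = 185761 ≡ 20
140^8 ≡ 20^2 = 400
140^16 ≡ 400^2 = 160000 ≡ 38
140^32 ≡ 38^2 = 1444 ≡ 122
140^64 ≡ 122^2 = 14884 ≡ 342
140^128 ≡ 342^2 = 116964 ≡ 628
250 = 128 + 64 + 32 + 16 + 8 + 2, so 140^250 ≡ 628·342·122·38·400·431 ≡ 481 (mod 661)
612·481 = 294372 ≡ 227 (mod 661)
227 ≡ 227 (mod 661), so the signature is genuine.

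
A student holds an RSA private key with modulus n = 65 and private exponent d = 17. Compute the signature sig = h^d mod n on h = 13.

13

h^17 mod 65 = 13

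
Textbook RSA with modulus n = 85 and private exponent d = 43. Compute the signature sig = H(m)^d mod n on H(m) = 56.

(H(m))^2 ≡ 56^2 = 3136 ≡ 76
(H(m))^4 ≡ 76^2 = 5776 ≡ 81
(H(m))^8 ≡ 81^2 = 6561 ≡ 16
(H(m))^16 ≡ 16^2 = 256 ≡ 1
(H(m))^32 ≡ 1^2 = 1
43 = 32 + 8 + 2 + 1, so (H(m))^43 ≡ 1·16·76·56 ≡ 11 (mod 85)

11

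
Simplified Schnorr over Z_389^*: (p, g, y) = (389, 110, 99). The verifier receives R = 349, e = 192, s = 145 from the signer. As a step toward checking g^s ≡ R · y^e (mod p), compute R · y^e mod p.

Squares mod 389: 99^1≡99, 99^2≡76, 99^4≡330, 99^8≡369, 99^16≡11, 99^32≡121, 99^64≡248, 99^128≡42
192 = 128 + 64, so 99^192 ≡ 42·248 ≡ 302 (mod 389)
R · y^e ≡ 349·302 = 105398 ≡ 368 (mod 389)

368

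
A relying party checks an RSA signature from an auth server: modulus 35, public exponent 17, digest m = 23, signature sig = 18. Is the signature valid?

valid

sig^2 ≡ 18^2 = 324 ≡ 9
sig^4 ≡ 9^2 = 81 ≡ 11
sig^8 ≡ 11^2 = 121 ≡ 16
sig^16 ≡ 16^2 = 256 ≡ 11
17 = 16 + 1, so sig^17 ≡ 11·18 ≡ 23 (mod 35)
sig^17 mod 35 = 23 matches m.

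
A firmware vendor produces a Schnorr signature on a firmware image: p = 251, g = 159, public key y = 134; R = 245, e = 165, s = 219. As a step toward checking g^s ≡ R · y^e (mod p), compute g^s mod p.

159^219 mod 251 = 220

220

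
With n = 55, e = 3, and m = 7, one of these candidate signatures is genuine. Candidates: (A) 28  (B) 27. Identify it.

A

Candidate A: Squares mod 55: 28^1≡28, 28^2≡14; 3 = 2 + 1, so 28^3 ≡ 14·28 ≡ 7 (mod 55)
  → matches m = 7
Candidate B: Squares mod 55: 27^1≡27, 27^2≡14; 3 = 2 + 1, so 27^3 ≡ 14·27 ≡ 48 (mod 55)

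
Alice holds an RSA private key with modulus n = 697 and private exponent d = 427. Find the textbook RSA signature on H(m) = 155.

Squares mod 697: (H(m))^1≡155, (H(m))^2≡327, (H(m))^4≡288, (H(m))^8≡1, (H(m))^16≡1, (H(m))^32≡1, (H(m))^64≡1, (H(m))^128≡1, (H(m))^256≡1
427 = 256 + 128 + 32 + 8 + 2 + 1, so (H(m))^427 ≡ 1·1·1·1·327·155 ≡ 501 (mod 697)

501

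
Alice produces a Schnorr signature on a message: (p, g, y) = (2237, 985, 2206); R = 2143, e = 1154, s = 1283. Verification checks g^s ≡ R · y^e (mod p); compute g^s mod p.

1739

985^2 = 970225 ≡ 1604
985^4 ≡ 1604^2 = 2572816 ≡ 266
985^8 ≡ 266^2 = 70756 ≡ 1409
985^16 ≡ 1409^2 = 1985281 ≡ 1062
985^32 ≡ 1062^2 = 1127844 ≡ 396
985^64 ≡ 396^2 = 156816 ≡ 226
985^128 ≡ 226^2 = 51076 ≡ 1862
985^256 ≡ 1862^2 = 3467044 ≡ 1931
985^512 ≡ 1931^2 = 3728761 ≡ 1919
985^1024 ≡ 1919^2 = 3682561 ≡ 459
1283 = 1024 + 256 + 2 + 1, so 985^1283 ≡ 459·1931·1604·985 ≡ 1739 (mod 2237)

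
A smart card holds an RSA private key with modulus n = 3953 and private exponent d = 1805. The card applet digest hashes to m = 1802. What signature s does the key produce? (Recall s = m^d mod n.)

Squares mod 3953: m^1≡1802, m^2≡1791, m^4≡1798, m^8≡3203, m^16≡1174, m^32≡2632, m^64≡1768, m^128≡2954, m^256≡1845, m^512≡492, m^1024≡931
1805 = 1024 + 512 + 256 + 8 + 4 + 1, so m^1805 ≡ 931·492·1845·3203·1798·1802 ≡ 467 (mod 3953)

467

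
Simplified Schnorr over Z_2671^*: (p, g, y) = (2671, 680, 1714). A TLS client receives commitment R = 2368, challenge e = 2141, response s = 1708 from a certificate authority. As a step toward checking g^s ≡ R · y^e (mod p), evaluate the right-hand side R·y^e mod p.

Squares mod 2671: 1714^1≡1714, 1714^2≡2367, 1714^4≡1602, 1714^8≡2244, 1714^16≡701, 1714^32≡2608, 1714^64≡1298, 1714^128≡2074, 1714^256≡1166, 1714^512≡17, 1714^1024≡289, 1714^2048≡720
2141 = 2048 + 64 + 16 + 8 + 4 + 1, so 1714^2141 ≡ 720·1298·701·2244·1602·1714 ≡ 40 (mod 2671)
R · y^e ≡ 2368·40 = 94720 ≡ 1235 (mod 2671)

1235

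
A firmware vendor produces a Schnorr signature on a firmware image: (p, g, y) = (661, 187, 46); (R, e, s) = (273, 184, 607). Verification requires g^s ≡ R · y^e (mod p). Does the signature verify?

does not verify

g^s mod p:
Squares mod 661: 187^1≡187, 187^2≡597, 187^4≡130, 187^8≡375, 187^16≡493, 187^32≡462, 187^64≡602, 187^128≡176, 187^256≡570, 187^512≡349
607 = 512 + 64 + 16 + 8 + 4 + 2 + 1, so 187^607 ≡ 349·602·493·375·130·597·187 ≡ 64 (mod 661)
R · y^e mod p:
Squares mod 661: 46^1≡46, 46^2≡133, 46^4≡503, 46^8≡507, 46^16≡581, 46^32≡451, 46^64≡474, 46^128≡597
184 = 128 + 32 + 16 + 8, so 46^184 ≡ 597·451·581·507 ≡ 300 (mod 661)
273·300 = 81900 ≡ 597 (mod 661)
64 ≠ 597; the check fails.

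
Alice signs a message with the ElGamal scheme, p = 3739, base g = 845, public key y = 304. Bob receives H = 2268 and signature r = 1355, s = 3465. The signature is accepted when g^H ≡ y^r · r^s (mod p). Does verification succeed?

fails

Left side g^H mod p:
845^2 = 714025 ≡ 3615
845^4 ≡ 3615^2 = 13068225 ≡ 420
845^8 ≡ 420^2 = 176400 ≡ 667
845^16 ≡ 667^2 = 444889 ≡ 3687
845^32 ≡ 3687^2 = 13593969 ≡ 2704
845^64 ≡ 2704^2 = 7311616 ≡ 1871
845^128 ≡ 1871^2 = 3500641 ≡ 937
845^256 ≡ 937^2 = 877969 ≡ 3043
845^512 ≡ 3043^2 = 9259849 ≡ 2085
845^1024 ≡ 2085^2 = 4347225 ≡ 2507
845^2048 ≡ 2507^2 = 6285049 ≡ 3529
2268 = 2048 + 128 + 64 + 16 + 8 + 4, so 845^2268 ≡ 3529·937·1871·3687·667·420 ≡ 2915 (mod 3739)
Right side y^r · r^s mod p:
304^2 = 92416 ≡ 2680
304^4 ≡ 2680^2 = 7182400 ≡ 3520
304^8 ≡ 3520^2 = 12390400 ≡ 3093
304^16 ≡ 3093^2 = 9566649 ≡ 2287
304^32 ≡ 2287^2 = 5230369 ≡ 3247
304^64 ≡ 3247^2 = 10543009 ≡ 2768
304^128 ≡ 2768^2 = 7661824 ≡ 613
304^256 ≡ 613^2 = 375769 ≡ 1869
304^512 ≡ 1869^2 = 3493161 ≡ 935
304^1024 ≡ 935^2 = 874225 ≡ 3038
1355 = 1024 + 256 + 64 + 8 + 2 + 1, so 304^1355 ≡ 3038·1869·2768·3093·2680·304 ≡ 173 (mod 3739)
1355^2 = 1836025 ≡ 176
1355^4 ≡ 176^2 = 30976 ≡ 1064
1355^8 ≡ 1064^2 = 1132096 ≡ 2918
1355^16 ≡ 2918^2 = 8514724 ≡ 1021
1355^32 ≡ 1021^2 = 1042441 ≡ 2999
1355^64 ≡ 2999^2 = 8994001 ≡ 1706
1355^128 ≡ 1706^2 = 2910436 ≡ 1494
1355^256 ≡ 1494^2 = 2232036 ≡ 3592
1355^512 ≡ 3592^2 = 12902464 ≡ 2914
1355^1024 ≡ 2914^2 = 8491396 ≡ 127
1355^2048 ≡ 127^2 = 16129 ≡ 1173
3465 = 2048 + 1024 + 256 + 128 + 8 + 1, so 1355^3465 ≡ 1173·127·3592·1494·2918·1355 ≡ 2629 (mod 3739)
173·2629 = 454817 ≡ 2398 (mod 3739)
2915 ≠ 2398, so verification fails.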